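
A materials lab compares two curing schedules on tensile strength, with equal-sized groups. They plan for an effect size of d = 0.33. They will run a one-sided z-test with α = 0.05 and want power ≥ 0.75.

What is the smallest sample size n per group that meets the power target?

Set Φ(δ − 1.645) = 0.75; then δ − 1.645 = Φ⁻¹(0.75) = 0.674, giving δ = 2.319.
δ = d·√(n/2) ⇒ n = 2(δ/d)² = 2 × (2.319 / 0.33)² = 98.79.
Rounding up, n = 99 per group.

n = 99 per group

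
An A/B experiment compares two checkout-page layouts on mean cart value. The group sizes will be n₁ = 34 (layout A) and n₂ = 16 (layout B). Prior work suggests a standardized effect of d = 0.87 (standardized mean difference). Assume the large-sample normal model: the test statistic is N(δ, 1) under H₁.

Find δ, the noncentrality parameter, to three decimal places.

δ ≈ 2.870

δ = d / √(1/n₁ + 1/n₂) = 0.87 / √(1/34 + 1/16) = 2.8697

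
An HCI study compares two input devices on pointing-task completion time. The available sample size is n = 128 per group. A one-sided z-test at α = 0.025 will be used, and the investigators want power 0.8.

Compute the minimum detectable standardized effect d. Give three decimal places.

Need Φ(δ − 1.960) = 0.8, so δ = 1.960 + 0.842 = 2.802.
δ = d·√(n/2) ⇒ d = δ/√(n/2) = 2.802/√(128/2) = 0.3502.

d ≈ 0.350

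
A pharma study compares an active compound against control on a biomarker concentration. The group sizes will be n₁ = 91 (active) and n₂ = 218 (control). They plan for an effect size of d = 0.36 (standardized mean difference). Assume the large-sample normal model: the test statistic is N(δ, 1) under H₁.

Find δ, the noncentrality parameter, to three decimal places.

The noncentrality parameter scales effect size by the design's sample-size factor: δ = d / √(1/n₁ + 1/n₂) = 0.36 / √(1/91 + 1/218) = 2.8845

δ ≈ 2.885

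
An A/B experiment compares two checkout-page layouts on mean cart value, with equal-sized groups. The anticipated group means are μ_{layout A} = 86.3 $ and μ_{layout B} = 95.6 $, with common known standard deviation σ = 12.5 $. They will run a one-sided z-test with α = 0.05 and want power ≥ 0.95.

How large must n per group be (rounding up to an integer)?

Standardized effect: d = |μ_{layout A} − μ_{layout B}| / σ = |86.3 − 95.6| / 12.5 = 0.7440
Set Φ(δ − 1.645) = 0.95; then δ − 1.645 = Φ⁻¹(0.95) = 1.645, giving δ = 3.290.
δ = d·√(n/2) ⇒ n = 2(δ/d)² = 2 × (3.290 / 0.7440)² = 39.10.
Rounding up, n = 40 per group.

n = 40 per group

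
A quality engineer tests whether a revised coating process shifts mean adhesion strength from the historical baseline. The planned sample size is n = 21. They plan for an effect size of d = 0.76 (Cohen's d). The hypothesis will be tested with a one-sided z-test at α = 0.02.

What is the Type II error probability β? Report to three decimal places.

Noncentrality parameter: δ = d·√n = 0.76 × √21 = 3.4828
One-sided α = 0.02 → critical value z_{0.02} = 2.054.
Power = P(Z > 2.054 − δ) = Φ(1.429) = 0.9235.
Type II error: β = 1 − power = 1 − 0.9235 = 0.0765.

β ≈ 0.077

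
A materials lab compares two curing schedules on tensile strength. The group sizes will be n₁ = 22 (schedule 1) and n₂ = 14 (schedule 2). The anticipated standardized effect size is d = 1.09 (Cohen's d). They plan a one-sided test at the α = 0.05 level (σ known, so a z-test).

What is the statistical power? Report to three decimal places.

Power ≈ 0.939

Noncentrality parameter: δ = d / √(1/n₁ + 1/n₂) = 1.09 / √(1/22 + 1/14) = 3.1882
Critical value for a one-sided test at α = 0.05: z_α = 1.645.
Power = Φ(δ − 1.645) = Φ(1.543) = 0.9386.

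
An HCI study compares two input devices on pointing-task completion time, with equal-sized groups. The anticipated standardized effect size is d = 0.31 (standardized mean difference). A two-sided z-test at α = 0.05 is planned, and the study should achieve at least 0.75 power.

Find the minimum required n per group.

n = 145 per group

Set Φ(δ − 1.960) = 0.75; then δ − 1.960 = Φ⁻¹(0.75) = 0.674, giving δ = 2.634.
(For δ > 0 the lower-tail rejection region contributes negligibly to power, so the one-term inversion is standard.)
δ = d·√(n/2) ⇒ n = 2(δ/d)² = 2 × (2.634 / 0.31)² = 144.44.
Round up to the next whole unit.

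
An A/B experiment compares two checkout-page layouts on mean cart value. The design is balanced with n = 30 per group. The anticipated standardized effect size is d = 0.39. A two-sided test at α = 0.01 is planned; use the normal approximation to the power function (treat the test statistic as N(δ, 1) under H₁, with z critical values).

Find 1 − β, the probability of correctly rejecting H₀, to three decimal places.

Noncentrality parameter: δ = d·√(n/2) = 0.39 × √(30/2) = 1.5105
Critical value for a two-sided test at α = 0.01: z_{α/2} = 2.576.
Power = Φ(δ − 2.576) + Φ(−δ − 2.576) = Φ(-1.065) + Φ(-4.086) = 0.1434 + 0.0000 = 0.1434.

Power ≈ 0.143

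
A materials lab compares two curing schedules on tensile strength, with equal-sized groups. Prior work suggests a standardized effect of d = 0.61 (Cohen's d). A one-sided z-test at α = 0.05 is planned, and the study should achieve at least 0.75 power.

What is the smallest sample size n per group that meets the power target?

For power 0.75 need Φ(δ − z_{0.05}) = 0.75, so δ = z_{0.05} + z_{0.25} = 1.645 + 0.674 = 2.319.
δ = d·√(n/2) ⇒ n = 2(δ/d)² = 2 × (2.319 / 0.61)² = 28.91.
Round up to the next whole unit.

n = 29 per group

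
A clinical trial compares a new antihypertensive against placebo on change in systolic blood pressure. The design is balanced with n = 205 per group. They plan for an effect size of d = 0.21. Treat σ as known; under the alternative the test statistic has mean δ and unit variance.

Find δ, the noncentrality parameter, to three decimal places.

δ ≈ 2.126

δ = d·√(n/2) = 0.21 × √(205/2) = 2.1261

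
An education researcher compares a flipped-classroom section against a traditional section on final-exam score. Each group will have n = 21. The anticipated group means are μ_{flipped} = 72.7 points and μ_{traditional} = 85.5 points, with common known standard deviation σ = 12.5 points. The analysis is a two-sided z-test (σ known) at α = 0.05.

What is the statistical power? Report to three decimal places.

Power ≈ 0.913

Standardized effect: d = |μ_{flipped} − μ_{traditional}| / σ = |72.7 − 85.5| / 12.5 = 1.0240
Noncentrality parameter: δ = d·√(n/2) = 1.0240 × √(21/2) = 3.3181
Two-sided α = 0.05 → critical value z_{0.025} = 1.960.
Power = Φ(δ − 1.960) + Φ(−δ − 1.960) = Φ(1.358) + Φ(-5.278) = 0.9128 + 0.0000 = 0.9128.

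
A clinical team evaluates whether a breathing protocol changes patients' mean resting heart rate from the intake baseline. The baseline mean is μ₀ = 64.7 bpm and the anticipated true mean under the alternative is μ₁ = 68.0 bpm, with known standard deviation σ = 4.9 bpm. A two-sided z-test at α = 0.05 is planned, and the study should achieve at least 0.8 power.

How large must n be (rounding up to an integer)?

Standardized effect: d = |μ₁ − μ₀| / σ = |68.0 − 64.7| / 4.9 = 0.6735
Set Φ(δ − 1.960) = 0.8; then δ − 1.960 = Φ⁻¹(0.8) = 0.842, giving δ = 2.802.
(Ignoring the negligible lower-tail rejection probability gives the usual closed-form inversion.)
δ = d·√n ⇒ n = (δ/d)² = (2.802 / 0.6735)² = 17.31.
Rounding up, n = 18.

n = 18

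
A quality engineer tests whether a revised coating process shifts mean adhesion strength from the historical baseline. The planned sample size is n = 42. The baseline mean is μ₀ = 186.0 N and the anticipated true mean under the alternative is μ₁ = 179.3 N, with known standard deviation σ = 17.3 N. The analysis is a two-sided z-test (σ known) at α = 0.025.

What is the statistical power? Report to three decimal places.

Power ≈ 0.606

Standardized effect: d = |μ₁ − μ₀| / σ = |179.3 − 186.0| / 17.3 = 0.3873
Noncentrality parameter: δ = d·√n = 0.3873 × √42 = 2.5099
Two-sided α = 0.025 → critical value z_{0.0125} = 2.241.
Power = Φ(δ − 2.241) + Φ(−δ − 2.241) = Φ(0.268) + Φ(-4.751) = 0.6058 + 0.0000 = 0.6058.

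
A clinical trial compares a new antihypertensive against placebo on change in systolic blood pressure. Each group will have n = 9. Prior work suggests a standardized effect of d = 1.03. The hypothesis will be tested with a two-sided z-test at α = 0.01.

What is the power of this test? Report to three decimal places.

Power ≈ 0.348

Noncentrality parameter: δ = d·√(n/2) = 1.03 × √(9/2) = 2.1850
Two-sided α = 0.01 → critical value z_{0.005} = 2.576.
Power = Φ(δ − 2.576) + Φ(−δ − 2.576) = Φ(-0.391) + Φ(-4.761) = 0.3479 + 0.0000 = 0.3479.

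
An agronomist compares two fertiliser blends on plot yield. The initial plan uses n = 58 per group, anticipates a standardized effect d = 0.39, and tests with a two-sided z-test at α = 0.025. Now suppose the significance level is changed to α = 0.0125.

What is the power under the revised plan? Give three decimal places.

δ = d·√(n/2) = 0.39 × √(58/2) = 2.1002 (unchanged). New critical value: z_{0.0063} = 2.498.
Revised power = Φ(δ − 2.498) + Φ(−δ − 2.498) = Φ(-0.397) + Φ(-4.598) = 0.3455 + 0.0000 = 0.3455.

Power ≈ 0.346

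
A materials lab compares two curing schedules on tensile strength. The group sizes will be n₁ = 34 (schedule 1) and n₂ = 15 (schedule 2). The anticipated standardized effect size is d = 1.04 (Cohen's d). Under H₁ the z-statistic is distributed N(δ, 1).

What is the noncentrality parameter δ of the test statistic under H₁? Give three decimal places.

δ = d / √(1/n₁ + 1/n₂) = 1.04 / √(1/34 + 1/15) = 3.3552

δ ≈ 3.355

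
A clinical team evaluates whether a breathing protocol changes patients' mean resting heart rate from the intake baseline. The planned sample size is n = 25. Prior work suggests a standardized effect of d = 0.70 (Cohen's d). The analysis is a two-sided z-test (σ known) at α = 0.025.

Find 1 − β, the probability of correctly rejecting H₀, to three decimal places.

Noncentrality parameter: δ = d·√n = 0.70 × √25 = 3.5000
Two-sided α = 0.025 → critical value z_{0.0125} = 2.241.
Power = Φ(δ − 2.241) + Φ(−δ − 2.241) = Φ(1.259) + Φ(-5.741) = 0.8959 + 0.0000 = 0.8959.

Power ≈ 0.896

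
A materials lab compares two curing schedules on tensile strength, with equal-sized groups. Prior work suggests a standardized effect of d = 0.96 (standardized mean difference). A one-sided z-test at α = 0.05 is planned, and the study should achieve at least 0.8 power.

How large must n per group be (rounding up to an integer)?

Set Φ(δ − 1.645) = 0.8; then δ − 1.645 = Φ⁻¹(0.8) = 0.842, giving δ = 2.486.
δ = d·√(n/2) ⇒ n = 2(δ/d)² = 2 × (2.486 / 0.96)² = 13.42.
Round up to the next whole unit.

n = 14 per group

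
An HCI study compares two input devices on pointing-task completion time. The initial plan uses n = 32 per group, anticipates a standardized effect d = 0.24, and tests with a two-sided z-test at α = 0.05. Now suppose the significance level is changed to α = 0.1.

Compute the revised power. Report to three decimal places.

δ = d·√(n/2) = 0.24 × √(32/2) = 0.9600 (unchanged). New critical value: z_{0.05} = 1.645.
Revised power = Φ(δ − 1.645) + Φ(−δ − 1.645) = Φ(-0.685) + Φ(-2.605) = 0.2467 + 0.0046 = 0.2513.

Power ≈ 0.251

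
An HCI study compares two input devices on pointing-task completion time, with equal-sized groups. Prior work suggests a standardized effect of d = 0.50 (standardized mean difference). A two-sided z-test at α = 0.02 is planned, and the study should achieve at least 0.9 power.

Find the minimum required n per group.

Set Φ(δ − 2.326) = 0.9; then δ − 2.326 = Φ⁻¹(0.9) = 1.282, giving δ = 3.608.
(For δ > 0 the lower-tail rejection region contributes negligibly to power, so the one-term inversion is standard.)
δ = d·√(n/2) ⇒ n = 2(δ/d)² = 2 × (3.608 / 0.50)² = 104.14.
Round up to the next whole unit.

n = 105 per group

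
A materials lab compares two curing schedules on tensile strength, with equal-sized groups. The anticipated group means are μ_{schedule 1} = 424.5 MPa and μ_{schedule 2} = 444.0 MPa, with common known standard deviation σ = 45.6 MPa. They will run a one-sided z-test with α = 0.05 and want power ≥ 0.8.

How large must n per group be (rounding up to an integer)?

Standardized effect: d = |μ_{schedule 1} − μ_{schedule 2}| / σ = |424.5 − 444.0| / 45.6 = 0.4276
For power 0.8 need Φ(δ − z_{0.05}) = 0.8, so δ = z_{0.05} + z_{0.20} = 1.645 + 0.842 = 2.486.
δ = d·√(n/2) ⇒ n = 2(δ/d)² = 2 × (2.486 / 0.4276)² = 67.62.
Rounding up, n = 68 per group.

n = 68 per group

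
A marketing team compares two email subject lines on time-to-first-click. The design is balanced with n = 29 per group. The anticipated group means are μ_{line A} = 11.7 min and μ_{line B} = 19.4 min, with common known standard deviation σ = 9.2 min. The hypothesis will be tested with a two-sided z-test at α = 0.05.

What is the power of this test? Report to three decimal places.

Power ≈ 0.890

Standardized effect: d = |μ_{line A} − μ_{line B}| / σ = |11.7 − 19.4| / 9.2 = 0.8370
Noncentrality parameter: δ = d·√(n/2) = 0.8370 × √(29/2) = 3.1870
Two-sided α = 0.05 → critical value z_{0.025} = 1.960.
Power = Φ(δ − 1.960) + Φ(−δ − 1.960) = Φ(1.227) + Φ(-5.147) = 0.8901 + 0.0000 = 0.8901.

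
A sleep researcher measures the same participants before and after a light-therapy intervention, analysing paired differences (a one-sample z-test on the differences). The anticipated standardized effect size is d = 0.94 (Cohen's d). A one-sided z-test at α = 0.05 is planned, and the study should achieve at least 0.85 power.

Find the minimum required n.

n = 9

Set Φ(δ − 1.645) = 0.85; then δ − 1.645 = Φ⁻¹(0.85) = 1.036, giving δ = 2.681.
δ = d·√n ⇒ n = (δ/d)² = (2.681 / 0.94)² = 8.14.
Round up to the next whole unit.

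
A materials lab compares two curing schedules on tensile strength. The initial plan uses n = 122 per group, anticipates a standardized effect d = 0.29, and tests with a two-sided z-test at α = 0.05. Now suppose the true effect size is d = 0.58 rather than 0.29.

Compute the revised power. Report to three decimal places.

Power ≈ 0.995

With d = 0.58: δ = d·√(n/2) = 0.58 × √(122/2) = 4.5299. Critical value z_{0.025} = 1.960.
Revised power = Φ(δ − 1.960) + Φ(−δ − 1.960) = Φ(2.570) + Φ(-6.490) = 0.9949 + 0.0000 = 0.9949.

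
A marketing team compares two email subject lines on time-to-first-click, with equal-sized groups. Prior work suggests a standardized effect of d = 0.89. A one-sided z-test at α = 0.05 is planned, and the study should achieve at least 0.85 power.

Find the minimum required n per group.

n = 19 per group

For power 0.85 need Φ(δ − z_{0.05}) = 0.85, so δ = z_{0.05} + z_{0.15} = 1.645 + 1.036 = 2.681.
δ = d·√(n/2) ⇒ n = 2(δ/d)² = 2 × (2.681 / 0.89)² = 18.15.
Rounding up, n = 19 per group.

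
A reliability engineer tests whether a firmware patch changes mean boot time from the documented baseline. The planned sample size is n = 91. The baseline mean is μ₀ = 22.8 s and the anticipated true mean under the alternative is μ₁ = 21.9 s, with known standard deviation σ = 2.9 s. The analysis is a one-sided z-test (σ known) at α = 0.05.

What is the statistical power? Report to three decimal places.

Power ≈ 0.906

Standardized effect: d = |μ₁ − μ₀| / σ = |21.9 − 22.8| / 2.9 = 0.3103
Noncentrality parameter: δ = d·√n = 0.3103 × √91 = 2.9605
Critical value for a one-sided test at α = 0.05: z_α = 1.645.
Power = P(Z > 1.645 − δ) = Φ(1.316) = 0.9059.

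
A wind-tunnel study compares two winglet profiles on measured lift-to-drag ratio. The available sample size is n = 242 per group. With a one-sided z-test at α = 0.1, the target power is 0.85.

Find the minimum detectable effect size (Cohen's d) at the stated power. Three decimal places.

d ≈ 0.211

Required noncentrality: δ = z_{0.1} + z_{0.15} = 1.282 + 1.036 = 2.318.
δ = d·√(n/2) ⇒ d = δ/√(n/2) = 2.318/√(242/2) = 0.2107.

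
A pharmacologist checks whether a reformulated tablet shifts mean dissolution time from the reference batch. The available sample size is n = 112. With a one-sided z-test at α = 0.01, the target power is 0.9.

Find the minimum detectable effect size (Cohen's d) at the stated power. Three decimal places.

d ≈ 0.341

Required noncentrality: δ = z_{0.01} + z_{0.10} = 2.326 + 1.282 = 3.608.
δ = d·√n ⇒ d = δ/√n = 3.608/√112 = 0.3409.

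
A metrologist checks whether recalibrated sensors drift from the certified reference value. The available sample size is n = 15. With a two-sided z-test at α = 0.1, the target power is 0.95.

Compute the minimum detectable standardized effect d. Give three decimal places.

d ≈ 0.849

Need Φ(δ − 1.645) = 0.95, so δ = 1.645 + 1.645 = 3.290.
(The second rejection-region term Φ(−δ − z_{α/2}) is negligible and dropped.)
δ = d·√n ⇒ d = δ/√n = 3.290/√15 = 0.8494.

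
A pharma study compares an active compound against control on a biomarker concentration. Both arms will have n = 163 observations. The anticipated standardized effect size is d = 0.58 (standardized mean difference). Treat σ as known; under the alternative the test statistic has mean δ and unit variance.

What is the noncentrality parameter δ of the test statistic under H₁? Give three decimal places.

δ ≈ 5.236

The noncentrality parameter scales effect size by the design's sample-size factor: δ = d·√(n/2) = 0.58 × √(163/2) = 5.2361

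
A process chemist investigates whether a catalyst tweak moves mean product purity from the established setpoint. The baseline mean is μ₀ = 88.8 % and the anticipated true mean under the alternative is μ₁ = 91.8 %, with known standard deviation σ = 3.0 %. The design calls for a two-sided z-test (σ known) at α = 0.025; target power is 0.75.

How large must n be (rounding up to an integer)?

n = 9

Standardized effect: d = |μ₁ − μ₀| / σ = |91.8 − 88.8| / 3.0 = 1.0000
For power 0.75 need Φ(δ − z_{0.0125}) = 0.75, so δ = z_{0.0125} + z_{0.25} = 2.241 + 0.674 = 2.916.
(The Φ(−δ − z_{α/2}) term is vanishingly small for δ > 0 and is dropped in the standard sample-size formula.)
δ = d·√n ⇒ n = (δ/d)² = (2.916 / 1.0000)² = 8.50.
Round up to the next whole unit.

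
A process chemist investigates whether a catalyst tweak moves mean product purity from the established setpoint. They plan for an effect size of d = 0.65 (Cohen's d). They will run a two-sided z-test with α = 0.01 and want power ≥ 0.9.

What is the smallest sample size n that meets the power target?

n = 36

Set Φ(δ − 2.576) = 0.9; then δ − 2.576 = Φ⁻¹(0.9) = 1.282, giving δ = 3.857.
(The Φ(−δ − z_{α/2}) term is vanishingly small for δ > 0 and is dropped in the standard sample-size formula.)
δ = d·√n ⇒ n = (δ/d)² = (3.857 / 0.65)² = 35.22.
Round up to the next whole unit.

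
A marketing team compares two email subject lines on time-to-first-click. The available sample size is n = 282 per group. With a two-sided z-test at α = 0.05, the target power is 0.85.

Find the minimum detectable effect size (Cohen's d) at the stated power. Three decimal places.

Need Φ(δ − 1.960) = 0.85, so δ = 1.960 + 1.036 = 2.996.
(The second rejection-region term Φ(−δ − z_{α/2}) is negligible and dropped.)
δ = d·√(n/2) ⇒ d = δ/√(n/2) = 2.996/√(282/2) = 0.2523.

d ≈ 0.252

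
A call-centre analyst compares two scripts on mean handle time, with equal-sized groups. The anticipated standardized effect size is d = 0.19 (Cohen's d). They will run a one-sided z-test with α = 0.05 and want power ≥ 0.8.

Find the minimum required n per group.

For power 0.8 need Φ(δ − z_{0.05}) = 0.8, so δ = z_{0.05} + z_{0.20} = 1.645 + 0.842 = 2.486.
δ = d·√(n/2) ⇒ n = 2(δ/d)² = 2 × (2.486 / 0.19)² = 342.52.
Round up to the next whole unit.

n = 343 per group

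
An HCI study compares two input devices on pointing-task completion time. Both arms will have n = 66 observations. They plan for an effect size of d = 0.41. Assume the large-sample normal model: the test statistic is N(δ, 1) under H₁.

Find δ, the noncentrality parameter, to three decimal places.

The noncentrality parameter scales effect size by the design's sample-size factor: δ = d·√(n/2) = 0.41 × √(66/2) = 2.3553

δ ≈ 2.355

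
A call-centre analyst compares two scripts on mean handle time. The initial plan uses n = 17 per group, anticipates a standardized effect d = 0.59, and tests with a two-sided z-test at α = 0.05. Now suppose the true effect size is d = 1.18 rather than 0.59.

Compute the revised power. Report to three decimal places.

With d = 1.18: δ = d·√(n/2) = 1.18 × √(17/2) = 3.4403. Critical value z_{0.025} = 1.960.
Revised power = Φ(δ − 1.960) + Φ(−δ − 1.960) = Φ(1.480) + Φ(-5.400) = 0.9306 + 0.0000 = 0.9306.

Power ≈ 0.931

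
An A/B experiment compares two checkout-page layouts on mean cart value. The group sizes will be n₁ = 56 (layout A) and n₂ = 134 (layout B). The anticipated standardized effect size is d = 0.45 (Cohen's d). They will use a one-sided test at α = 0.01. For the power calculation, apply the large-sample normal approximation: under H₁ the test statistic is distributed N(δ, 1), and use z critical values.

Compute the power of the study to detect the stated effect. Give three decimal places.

Noncentrality parameter: δ = d / √(1/n₁ + 1/n₂) = 0.45 / √(1/56 + 1/134) = 2.8280
Critical value for a one-sided test at α = 0.01: z_α = 2.326.
Power = P(Z > 2.326 − δ) = Φ(0.502) = 0.6921.

Power ≈ 0.692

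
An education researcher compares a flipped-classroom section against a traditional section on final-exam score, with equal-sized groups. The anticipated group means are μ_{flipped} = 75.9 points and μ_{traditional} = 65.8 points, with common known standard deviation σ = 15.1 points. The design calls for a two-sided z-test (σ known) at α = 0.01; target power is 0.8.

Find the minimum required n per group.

n = 53 per group

Standardized effect: d = |μ_{flipped} − μ_{traditional}| / σ = |75.9 − 65.8| / 15.1 = 0.6689
Set Φ(δ − 2.576) = 0.8; then δ − 2.576 = Φ⁻¹(0.8) = 0.842, giving δ = 3.417.
(For δ > 0 the lower-tail rejection region contributes negligibly to power, so the one-term inversion is standard.)
δ = d·√(n/2) ⇒ n = 2(δ/d)² = 2 × (3.417 / 0.6689)² = 52.21.
Round up to the next whole unit.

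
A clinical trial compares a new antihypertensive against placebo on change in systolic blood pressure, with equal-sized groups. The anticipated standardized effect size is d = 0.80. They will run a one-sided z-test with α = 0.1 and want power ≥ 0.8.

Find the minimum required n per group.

n = 15 per group

For power 0.8 need Φ(δ − z_{0.1}) = 0.8, so δ = z_{0.1} + z_{0.20} = 1.282 + 0.842 = 2.123.
δ = d·√(n/2) ⇒ n = 2(δ/d)² = 2 × (2.123 / 0.80)² = 14.09.
Round up to the next whole unit.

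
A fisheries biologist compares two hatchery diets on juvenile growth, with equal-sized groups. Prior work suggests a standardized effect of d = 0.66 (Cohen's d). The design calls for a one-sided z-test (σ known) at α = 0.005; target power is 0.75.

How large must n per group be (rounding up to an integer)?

For power 0.75 need Φ(δ − z_{0.005}) = 0.75, so δ = z_{0.005} + z_{0.25} = 2.576 + 0.674 = 3.250.
δ = d·√(n/2) ⇒ n = 2(δ/d)² = 2 × (3.250 / 0.66)² = 48.51.
Rounding up, n = 49 per group.

n = 49 per group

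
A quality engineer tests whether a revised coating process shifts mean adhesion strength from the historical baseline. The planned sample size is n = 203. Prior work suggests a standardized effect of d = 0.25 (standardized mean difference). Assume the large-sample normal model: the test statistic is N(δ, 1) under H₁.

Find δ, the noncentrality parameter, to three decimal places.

δ = d·√n = 0.25 × √203 = 3.5620

δ ≈ 3.562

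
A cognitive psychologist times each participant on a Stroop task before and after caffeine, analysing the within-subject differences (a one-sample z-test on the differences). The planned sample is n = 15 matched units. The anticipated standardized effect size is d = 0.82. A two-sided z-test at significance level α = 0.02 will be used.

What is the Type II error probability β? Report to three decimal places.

Noncentrality parameter: δ = d·√n = 0.82 × √15 = 3.1758
Two-sided α = 0.02 → critical value z_{0.01} = 2.326.
Power = Φ(δ − 2.326) + Φ(−δ − 2.326) = Φ(0.849) + Φ(-5.502) = 0.8022 + 0.0000 = 0.8022.
Type II error: β = 1 − power = 1 − 0.8022 = 0.1978.

β ≈ 0.198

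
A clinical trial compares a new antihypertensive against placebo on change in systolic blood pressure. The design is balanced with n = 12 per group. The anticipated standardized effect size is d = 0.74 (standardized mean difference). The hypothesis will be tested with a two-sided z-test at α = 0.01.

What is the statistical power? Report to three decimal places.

Noncentrality parameter: δ = d·√(n/2) = 0.74 × √(12/2) = 1.8126
Two-sided α = 0.01 → critical value z_{0.005} = 2.576.
Power = Φ(δ − 2.576) + Φ(−δ − 2.576) = Φ(-0.763) + Φ(-4.388) = 0.2227 + 0.0000 = 0.2227.

Power ≈ 0.223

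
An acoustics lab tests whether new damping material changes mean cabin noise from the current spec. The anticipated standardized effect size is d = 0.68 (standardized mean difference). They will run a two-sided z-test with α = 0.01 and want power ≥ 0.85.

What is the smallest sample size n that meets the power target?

Set Φ(δ − 2.576) = 0.85; then δ − 2.576 = Φ⁻¹(0.85) = 1.036, giving δ = 3.612.
(The Φ(−δ − z_{α/2}) term is vanishingly small for δ > 0 and is dropped in the standard sample-size formula.)
δ = d·√n ⇒ n = (δ/d)² = (3.612 / 0.68)² = 28.22.
Rounding up, n = 29.

n = 29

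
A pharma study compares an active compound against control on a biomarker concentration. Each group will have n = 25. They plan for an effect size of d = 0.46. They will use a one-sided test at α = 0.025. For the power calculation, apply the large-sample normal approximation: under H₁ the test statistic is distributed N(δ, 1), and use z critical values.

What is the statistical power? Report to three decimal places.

Power ≈ 0.369

Noncentrality parameter: δ = d·√(n/2) = 0.46 × √(25/2) = 1.6263
Critical value for a one-sided test at α = 0.025: z_α = 1.960.
Power = P(Z > 1.960 − δ) = Φ(-0.334) = 0.3693.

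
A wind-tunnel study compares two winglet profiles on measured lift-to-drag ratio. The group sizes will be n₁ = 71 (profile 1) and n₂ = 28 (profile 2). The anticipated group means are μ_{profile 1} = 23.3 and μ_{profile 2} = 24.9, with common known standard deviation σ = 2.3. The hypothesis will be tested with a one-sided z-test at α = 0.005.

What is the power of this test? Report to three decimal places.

Standardized effect: d = |μ_{profile 1} − μ_{profile 2}| / σ = |23.3 − 24.9| / 2.3 = 0.6957
Noncentrality parameter: δ = d / √(1/n₁ + 1/n₂) = 0.6957 / √(1/71 + 1/28) = 3.1173
Critical value for a one-sided test at α = 0.005: z_α = 2.576.
Power = P(Z > 2.576 − δ) = Φ(0.542) = 0.7059.

Power ≈ 0.706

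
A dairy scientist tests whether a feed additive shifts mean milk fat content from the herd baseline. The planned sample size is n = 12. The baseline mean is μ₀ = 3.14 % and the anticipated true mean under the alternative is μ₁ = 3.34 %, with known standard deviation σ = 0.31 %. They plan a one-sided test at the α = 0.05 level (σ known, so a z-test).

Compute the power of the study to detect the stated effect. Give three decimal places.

Power ≈ 0.722

Standardized effect: d = |μ₁ − μ₀| / σ = |3.34 − 3.14| / 0.31 = 0.6452
Noncentrality parameter: δ = d·√n = 0.6452 × √12 = 2.2349
One-sided α = 0.05 → critical value z_{0.05} = 1.645.
Power = Φ(δ − 1.645) = Φ(0.590) = 0.7224.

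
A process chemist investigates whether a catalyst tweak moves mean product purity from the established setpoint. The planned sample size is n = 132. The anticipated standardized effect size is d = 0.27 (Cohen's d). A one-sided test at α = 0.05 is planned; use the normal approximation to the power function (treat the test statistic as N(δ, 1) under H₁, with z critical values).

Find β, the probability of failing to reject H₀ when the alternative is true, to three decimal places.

β ≈ 0.073

Noncentrality parameter: δ = d·√n = 0.27 × √132 = 3.1021
One-sided α = 0.05 → critical value z_{0.05} = 1.645.
Power = Φ(δ − 1.645) = Φ(1.457) = 0.9275.
Type II error: β = 1 − power = 1 − 0.9275 = 0.0725.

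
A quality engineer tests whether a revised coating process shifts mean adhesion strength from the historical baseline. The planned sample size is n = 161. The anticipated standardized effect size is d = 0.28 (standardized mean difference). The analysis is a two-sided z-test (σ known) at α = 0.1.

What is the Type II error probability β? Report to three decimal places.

Noncentrality parameter: δ = d·√n = 0.28 × √161 = 3.5528
Two-sided α = 0.1 → critical value z_{0.05} = 1.645.
Power = Φ(δ − 1.645) + Φ(−δ − 1.645) = Φ(1.908) + Φ(-5.198) = 0.9718 + 0.0000 = 0.9718.
Type II error: β = 1 − power = 1 − 0.9718 = 0.0282.

β ≈ 0.028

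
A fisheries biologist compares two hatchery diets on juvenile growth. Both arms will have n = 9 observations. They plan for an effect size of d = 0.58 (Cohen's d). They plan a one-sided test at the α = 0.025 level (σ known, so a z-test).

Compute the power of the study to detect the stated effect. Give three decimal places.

Power ≈ 0.233

Noncentrality parameter: δ = d·√(n/2) = 0.58 × √(9/2) = 1.2304
One-sided α = 0.025 → critical value z_{0.025} = 1.960.
Power = P(Z > 1.960 − δ) = Φ(-0.730) = 0.2328.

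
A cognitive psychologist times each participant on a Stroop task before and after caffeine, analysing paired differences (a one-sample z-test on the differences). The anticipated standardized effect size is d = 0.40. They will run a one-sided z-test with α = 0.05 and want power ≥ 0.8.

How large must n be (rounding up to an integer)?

Set Φ(δ − 1.645) = 0.8; then δ − 1.645 = Φ⁻¹(0.8) = 0.842, giving δ = 2.486.
δ = d·√n ⇒ n = (δ/d)² = (2.486 / 0.40)² = 38.64.
Rounding up, n = 39.

n = 39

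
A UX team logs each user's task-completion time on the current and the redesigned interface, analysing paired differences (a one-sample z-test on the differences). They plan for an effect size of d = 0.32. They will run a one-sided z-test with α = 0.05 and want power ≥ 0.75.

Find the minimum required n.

n = 53

For power 0.75 need Φ(δ − z_{0.05}) = 0.75, so δ = z_{0.05} + z_{0.25} = 1.645 + 0.674 = 2.319.
δ = d·√n ⇒ n = (δ/d)² = (2.319 / 0.32)² = 52.53.
Rounding up, n = 53.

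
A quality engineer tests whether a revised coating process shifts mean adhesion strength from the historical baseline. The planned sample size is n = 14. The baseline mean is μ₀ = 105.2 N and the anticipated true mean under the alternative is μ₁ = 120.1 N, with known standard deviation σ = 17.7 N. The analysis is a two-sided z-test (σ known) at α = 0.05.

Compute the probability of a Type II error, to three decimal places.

β ≈ 0.117

Standardized effect: d = |μ₁ − μ₀| / σ = |120.1 − 105.2| / 17.7 = 0.8418
Noncentrality parameter: δ = d·√n = 0.8418 × √14 = 3.1498
Two-sided α = 0.05 → critical value z_{0.025} = 1.960.
Power = Φ(δ − 1.960) + Φ(−δ − 1.960) = Φ(1.190) + Φ(-5.110) = 0.8829 + 0.0000 = 0.8829.
Type II error: β = 1 − power = 1 − 0.8829 = 0.1171.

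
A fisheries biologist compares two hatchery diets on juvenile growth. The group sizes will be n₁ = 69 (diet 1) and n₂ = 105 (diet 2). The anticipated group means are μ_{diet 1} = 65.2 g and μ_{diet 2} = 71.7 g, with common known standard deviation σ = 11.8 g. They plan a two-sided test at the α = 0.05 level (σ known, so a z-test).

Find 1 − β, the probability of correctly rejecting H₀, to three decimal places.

Standardized effect: d = |μ_{diet 1} − μ_{diet 2}| / σ = |65.2 − 71.7| / 11.8 = 0.5508
Noncentrality parameter: δ = d / √(1/n₁ + 1/n₂) = 0.5508 / √(1/69 + 1/105) = 3.5545
Critical value for a two-sided test at α = 0.05: z_{α/2} = 1.960.
Power = Φ(δ − 1.960) + Φ(−δ − 1.960) = Φ(1.595) + Φ(-5.514) = 0.9446 + 0.0000 = 0.9446.

Power ≈ 0.945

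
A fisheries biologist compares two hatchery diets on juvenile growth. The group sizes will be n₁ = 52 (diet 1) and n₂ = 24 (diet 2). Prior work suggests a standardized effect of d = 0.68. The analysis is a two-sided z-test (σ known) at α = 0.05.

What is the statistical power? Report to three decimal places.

Noncentrality parameter: δ = d / √(1/n₁ + 1/n₂) = 0.68 / √(1/52 + 1/24) = 2.7556
Critical value for a two-sided test at α = 0.05: z_{α/2} = 1.960.
Power = Φ(δ − 1.960) + Φ(−δ − 1.960) = Φ(0.796) + Φ(-4.716) = 0.7869 + 0.0000 = 0.7869.

Power ≈ 0.787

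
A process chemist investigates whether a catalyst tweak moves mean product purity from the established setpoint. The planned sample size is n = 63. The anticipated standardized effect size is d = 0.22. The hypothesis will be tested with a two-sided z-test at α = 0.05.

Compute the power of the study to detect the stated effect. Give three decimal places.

Power ≈ 0.415

Noncentrality parameter: δ = d·√n = 0.22 × √63 = 1.7462
Two-sided α = 0.05 → critical value z_{0.025} = 1.960.
Power = Φ(δ − 1.960) + Φ(−δ − 1.960) = Φ(-0.214) + Φ(-3.706) = 0.4154 + 0.0001 = 0.4155.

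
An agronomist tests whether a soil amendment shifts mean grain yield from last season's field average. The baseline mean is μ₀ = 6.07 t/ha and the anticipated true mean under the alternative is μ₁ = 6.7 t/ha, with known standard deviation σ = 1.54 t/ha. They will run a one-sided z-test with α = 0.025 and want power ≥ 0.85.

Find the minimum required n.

Standardized effect: d = |μ₁ − μ₀| / σ = |6.7 − 6.07| / 1.54 = 0.4091
Set Φ(δ − 1.960) = 0.85; then δ − 1.960 = Φ⁻¹(0.85) = 1.036, giving δ = 2.996.
δ = d·√n ⇒ n = (δ/d)² = (2.996 / 0.4091)² = 53.65.
Rounding up, n = 54.

n = 54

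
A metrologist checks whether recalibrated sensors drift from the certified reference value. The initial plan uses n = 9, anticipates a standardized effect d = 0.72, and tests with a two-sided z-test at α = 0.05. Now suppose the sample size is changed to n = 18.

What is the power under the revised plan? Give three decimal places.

Power ≈ 0.863

With n = 18: δ = d·√n = 0.72 × √18 = 3.0547. Critical value z_{0.025} = 1.960.
Revised power = Φ(δ − 1.960) + Φ(−δ − 1.960) = Φ(1.095) + Φ(-5.015) = 0.8632 + 0.0000 = 0.8632.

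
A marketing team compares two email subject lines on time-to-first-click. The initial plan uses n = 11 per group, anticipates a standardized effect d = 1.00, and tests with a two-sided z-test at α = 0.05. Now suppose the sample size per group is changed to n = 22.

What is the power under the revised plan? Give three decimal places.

With n = 22 per group: δ = d·√(n/2) = 1.00 × √(22/2) = 3.3166. Critical value z_{0.025} = 1.960.
Revised power = Φ(δ − 1.960) + Φ(−δ − 1.960) = Φ(1.357) + Φ(-5.277) = 0.9126 + 0.0000 = 0.9126.

Power ≈ 0.913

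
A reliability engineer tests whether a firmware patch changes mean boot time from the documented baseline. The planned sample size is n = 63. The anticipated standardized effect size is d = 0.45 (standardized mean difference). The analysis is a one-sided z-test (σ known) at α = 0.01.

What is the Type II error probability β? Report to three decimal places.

Noncentrality parameter: δ = d·√n = 0.45 × √63 = 3.5718
Critical value for a one-sided test at α = 0.01: z_α = 2.326.
Power = P(Z > 2.326 − δ) = Φ(1.245) = 0.8935.
Type II error: β = 1 − power = 1 − 0.8935 = 0.1065.

β ≈ 0.106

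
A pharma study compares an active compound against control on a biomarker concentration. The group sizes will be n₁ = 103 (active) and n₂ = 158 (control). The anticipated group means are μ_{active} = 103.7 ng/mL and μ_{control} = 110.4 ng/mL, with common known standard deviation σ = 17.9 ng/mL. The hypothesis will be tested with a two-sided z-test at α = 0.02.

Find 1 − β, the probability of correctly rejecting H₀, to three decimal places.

Standardized effect: d = |μ_{active} − μ_{control}| / σ = |103.7 − 110.4| / 17.9 = 0.3743
Noncentrality parameter: δ = d / √(1/n₁ + 1/n₂) = 0.3743 / √(1/103 + 1/158) = 2.9556
Two-sided α = 0.02 → critical value z_{0.01} = 2.326.
Power = Φ(δ − 2.326) + Φ(−δ − 2.326) = Φ(0.629) + Φ(-5.282) = 0.7354 + 0.0000 = 0.7354.

Power ≈ 0.735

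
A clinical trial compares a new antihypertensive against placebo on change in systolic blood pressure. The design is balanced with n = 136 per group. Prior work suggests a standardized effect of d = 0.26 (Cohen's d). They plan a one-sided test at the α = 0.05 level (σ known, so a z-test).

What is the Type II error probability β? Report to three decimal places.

β ≈ 0.309

Noncentrality parameter: δ = d·√(n/2) = 0.26 × √(136/2) = 2.1440
One-sided α = 0.05 → critical value z_{0.05} = 1.645.
Power = P(Z > 1.645 − δ) = Φ(0.499) = 0.6912.
Type II error: β = 1 − power = 1 − 0.6912 = 0.3088.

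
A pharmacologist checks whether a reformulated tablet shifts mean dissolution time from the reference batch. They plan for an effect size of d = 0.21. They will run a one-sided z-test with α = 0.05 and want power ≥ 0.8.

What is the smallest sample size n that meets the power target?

n = 141

For power 0.8 need Φ(δ − z_{0.05}) = 0.8, so δ = z_{0.05} + z_{0.20} = 1.645 + 0.842 = 2.486.
δ = d·√n ⇒ n = (δ/d)² = (2.486 / 0.21)² = 140.19.
Rounding up, n = 141.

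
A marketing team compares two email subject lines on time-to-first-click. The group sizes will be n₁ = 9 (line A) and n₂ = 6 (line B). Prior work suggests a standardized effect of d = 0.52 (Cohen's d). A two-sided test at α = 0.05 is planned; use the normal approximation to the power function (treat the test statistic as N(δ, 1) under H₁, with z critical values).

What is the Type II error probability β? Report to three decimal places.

Noncentrality parameter: λ = d / √(1/n₁ + 1/n₂) = 0.52 / √(1/9 + 1/6) = 0.9866
Two-sided α = 0.05 → critical value z_{0.025} = 1.960.
Power = Φ(λ − 1.960) + Φ(−λ − 1.960) = Φ(-0.973) + Φ(-2.947) = 0.1652 + 0.0016 = 0.1668.
Type II error: β = 1 − power = 1 − 0.1668 = 0.8332.

β ≈ 0.833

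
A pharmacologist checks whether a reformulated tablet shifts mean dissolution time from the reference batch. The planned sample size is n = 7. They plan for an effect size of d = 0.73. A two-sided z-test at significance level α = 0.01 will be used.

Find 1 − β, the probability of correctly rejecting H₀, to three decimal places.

Power ≈ 0.260

Noncentrality parameter: δ = d·√n = 0.73 × √7 = 1.9314
Critical value for a two-sided test at α = 0.01: z_{α/2} = 2.576.
Power = Φ(δ − 2.576) + Φ(−δ − 2.576) = Φ(-0.644) + Φ(-4.507) = 0.2596 + 0.0000 = 0.2597.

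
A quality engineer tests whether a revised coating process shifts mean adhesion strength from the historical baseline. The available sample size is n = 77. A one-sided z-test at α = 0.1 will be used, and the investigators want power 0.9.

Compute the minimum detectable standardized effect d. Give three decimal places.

Required noncentrality: δ = z_{0.1} + z_{0.10} = 1.282 + 1.282 = 2.563.
δ = d·√n ⇒ d = δ/√n = 2.563/√77 = 0.2921.

d ≈ 0.292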